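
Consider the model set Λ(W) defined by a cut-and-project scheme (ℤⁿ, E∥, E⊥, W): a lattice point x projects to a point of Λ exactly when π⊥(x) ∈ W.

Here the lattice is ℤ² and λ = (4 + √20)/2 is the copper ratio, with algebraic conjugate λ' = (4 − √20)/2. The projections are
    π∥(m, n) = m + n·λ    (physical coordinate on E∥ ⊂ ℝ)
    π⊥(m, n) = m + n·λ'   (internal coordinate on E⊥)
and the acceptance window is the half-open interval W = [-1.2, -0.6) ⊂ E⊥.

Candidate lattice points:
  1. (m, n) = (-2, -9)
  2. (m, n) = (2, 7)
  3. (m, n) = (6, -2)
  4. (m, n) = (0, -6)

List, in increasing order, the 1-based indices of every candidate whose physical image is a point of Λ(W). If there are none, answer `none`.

none

Compute λ' = (4−√20)/2 = -0.2361, so π⊥(m,n) = m -0.2361·n.
candidate 1: (m,n)=(-2,-9) → π∥ = -2-9·λ ≈ -40.1246, π⊥ = -2-9·λ' ≈ 0.1246 ∉ [-1.2, -0.6) ⇒ out
candidate 2: (m,n)=(2,7) → π∥ = 2+7·λ ≈ 31.6525, π⊥ = 2+7·λ' ≈ 0.3475 ∉ [-1.2, -0.6) ⇒ out
candidate 3: (m,n)=(6,-2) → π∥ = 6-2·λ ≈ -2.4721, π⊥ = 6-2·λ' ≈ 6.4721 ∉ [-1.2, -0.6) ⇒ out
candidate 4: (m,n)=(0,-6) → π∥ = 0-6·λ ≈ -25.4164, π⊥ = 0-6·λ' ≈ 1.4164 ∉ [-1.2, -0.6) ⇒ out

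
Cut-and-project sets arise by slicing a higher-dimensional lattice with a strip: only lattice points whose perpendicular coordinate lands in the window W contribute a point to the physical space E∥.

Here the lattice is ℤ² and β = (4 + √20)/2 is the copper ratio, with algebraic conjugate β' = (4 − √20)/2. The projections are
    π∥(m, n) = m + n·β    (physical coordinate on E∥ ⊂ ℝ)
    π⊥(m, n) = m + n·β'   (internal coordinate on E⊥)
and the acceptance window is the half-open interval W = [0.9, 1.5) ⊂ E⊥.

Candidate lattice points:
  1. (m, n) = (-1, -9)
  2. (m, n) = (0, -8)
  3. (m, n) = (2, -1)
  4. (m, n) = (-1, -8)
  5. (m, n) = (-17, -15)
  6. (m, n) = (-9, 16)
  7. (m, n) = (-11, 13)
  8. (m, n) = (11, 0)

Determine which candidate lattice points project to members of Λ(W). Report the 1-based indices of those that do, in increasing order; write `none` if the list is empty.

1

Numerically β ≈ 4.23607 and β' = −1/β ≈ -0.23607.
candidate 1: (m,n)=(-1,-9) → π∥ = -1-9·β ≈ -39.12461, π⊥ = -1-9·β' ≈ 1.12461 ∈ [0.9, 1.5) ⇒ IN Λ
candidate 2: (m,n)=(0,-8) → π∥ = 0-8·β ≈ -33.88854, π⊥ = 0-8·β' ≈ 1.88854 ∉ [0.9, 1.5) ⇒ out
candidate 3: (m,n)=(2,-1) → π∥ = 2-1·β ≈ -2.23607, π⊥ = 2-1·β' ≈ 2.23607 ∉ [0.9, 1.5) ⇒ out
candidate 4: (m,n)=(-1,-8) → π∥ = -1-8·β ≈ -34.88854, π⊥ = -1-8·β' ≈ 0.88854 ∉ [0.9, 1.5) ⇒ out
candidate 5: (m,n)=(-17,-15) → π∥ = -17-15·β ≈ -80.54102, π⊥ = -17-15·β' ≈ -13.45898 ∉ [0.9, 1.5) ⇒ out
candidate 6: (m,n)=(-9,16) → π∥ = -9+16·β ≈ 58.77709, π⊥ = -9+16·β' ≈ -12.77709 ∉ [0.9, 1.5) ⇒ out
candidate 7: (m,n)=(-11,13) → π∥ = -11+13·β ≈ 44.06888, π⊥ = -11+13·β' ≈ -14.06888 ∉ [0.9, 1.5) ⇒ out
candidate 8: (m,n)=(11,0) → π∥ = 11+0·β ≈ 11.00000, π⊥ = 11+0·β' ≈ 11.00000 ∉ [0.9, 1.5) ⇒ out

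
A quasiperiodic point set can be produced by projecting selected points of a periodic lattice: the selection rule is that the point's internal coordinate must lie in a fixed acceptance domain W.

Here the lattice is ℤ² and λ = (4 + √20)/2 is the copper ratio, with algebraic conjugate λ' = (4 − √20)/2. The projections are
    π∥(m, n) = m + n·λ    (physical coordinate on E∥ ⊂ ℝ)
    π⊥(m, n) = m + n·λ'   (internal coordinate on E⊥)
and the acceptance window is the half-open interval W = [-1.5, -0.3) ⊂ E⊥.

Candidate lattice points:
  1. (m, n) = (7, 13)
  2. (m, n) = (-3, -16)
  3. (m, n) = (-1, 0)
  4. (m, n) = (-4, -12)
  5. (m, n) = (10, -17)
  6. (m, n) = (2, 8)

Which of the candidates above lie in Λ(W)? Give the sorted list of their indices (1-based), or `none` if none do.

λ' = (4−√20)/2 ≈ -0.236068.
[1] lift (7,13): star map gives 3.931116; window check -1.5 ≤ 3.931116 < -0.3 is false → out
[2] lift (-3,-16): star map gives 0.777088; window check -1.5 ≤ 0.777088 < -0.3 is false → out
[3] lift (-1,0): star map gives -1.000000; window check -1.5 ≤ -1.000000 < -0.3 is true → IN Λ
[4] lift (-4,-12): star map gives -1.167184; window check -1.5 ≤ -1.167184 < -0.3 is true → IN Λ
[5] lift (10,-17): star map gives 14.013156; window check -1.5 ≤ 14.013156 < -0.3 is false → out
[6] lift (2,8): star map gives 0.111456; window check -1.5 ≤ 0.111456 < -0.3 is false → out

3, 4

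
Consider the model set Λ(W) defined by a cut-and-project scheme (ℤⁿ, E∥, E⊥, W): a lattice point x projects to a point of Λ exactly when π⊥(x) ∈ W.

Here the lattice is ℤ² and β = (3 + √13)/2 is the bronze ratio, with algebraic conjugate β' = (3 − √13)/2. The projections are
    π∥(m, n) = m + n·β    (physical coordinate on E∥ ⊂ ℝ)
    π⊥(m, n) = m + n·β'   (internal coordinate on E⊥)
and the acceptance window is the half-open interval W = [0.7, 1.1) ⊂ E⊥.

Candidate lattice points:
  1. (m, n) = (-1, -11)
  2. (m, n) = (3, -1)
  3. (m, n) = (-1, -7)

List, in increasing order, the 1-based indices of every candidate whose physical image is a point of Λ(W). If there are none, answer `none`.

none

β' = (3−√13)/2 ≈ -0.30278.
#1 (-1,-11): internal coord -1 + (-11)·β' = +2.33053; +2.33053 ∉ [0.7, 1.1) → out
#2 (3,-1): internal coord 3 + (-1)·β' = +3.30278; +3.30278 ∉ [0.7, 1.1) → out
#3 (-1,-7): internal coord -1 + (-7)·β' = +1.11943; +1.11943 ∉ [0.7, 1.1) → out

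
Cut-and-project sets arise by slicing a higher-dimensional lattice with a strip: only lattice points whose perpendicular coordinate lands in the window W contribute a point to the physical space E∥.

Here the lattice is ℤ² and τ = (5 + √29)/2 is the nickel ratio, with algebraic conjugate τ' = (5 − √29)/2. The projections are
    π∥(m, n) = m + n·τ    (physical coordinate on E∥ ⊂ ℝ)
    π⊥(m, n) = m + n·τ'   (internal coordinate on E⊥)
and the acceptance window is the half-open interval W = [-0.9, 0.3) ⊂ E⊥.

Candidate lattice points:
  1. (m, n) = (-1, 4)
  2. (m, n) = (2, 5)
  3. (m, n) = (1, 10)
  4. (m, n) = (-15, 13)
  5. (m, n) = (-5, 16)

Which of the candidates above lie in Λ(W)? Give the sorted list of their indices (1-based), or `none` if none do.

τ' = (5−√29)/2 ≈ -0.192582.
[1] lift (-1,4): star map gives -1.770330; window check -0.9 ≤ -1.770330 < 0.3 is false → out
[2] lift (2,5): star map gives 1.037088; window check -0.9 ≤ 1.037088 < 0.3 is false → out
[3] lift (1,10): star map gives -0.925824; window check -0.9 ≤ -0.925824 < 0.3 is false → out
[4] lift (-15,13): star map gives -17.503571; window check -0.9 ≤ -17.503571 < 0.3 is false → out
[5] lift (-5,16): star map gives -8.081318; window check -0.9 ≤ -8.081318 < 0.3 is false → out

none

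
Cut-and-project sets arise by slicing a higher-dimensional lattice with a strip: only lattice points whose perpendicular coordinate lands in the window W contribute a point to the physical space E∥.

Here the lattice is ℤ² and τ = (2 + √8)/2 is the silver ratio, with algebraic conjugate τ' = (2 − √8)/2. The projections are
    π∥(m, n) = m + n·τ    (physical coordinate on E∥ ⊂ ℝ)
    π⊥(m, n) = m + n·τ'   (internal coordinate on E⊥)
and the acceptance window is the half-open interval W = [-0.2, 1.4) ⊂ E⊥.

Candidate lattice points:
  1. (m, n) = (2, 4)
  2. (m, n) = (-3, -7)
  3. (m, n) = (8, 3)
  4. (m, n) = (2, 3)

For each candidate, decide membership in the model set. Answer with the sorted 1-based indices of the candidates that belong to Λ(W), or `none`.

1, 2, 4

τ' = (2−√8)/2 ≈ -0.41421.
[1] lift (2,4): star map gives 0.34315; window check -0.2 ≤ 0.34315 < 1.4 is true → IN Λ
[2] lift (-3,-7): star map gives -0.10051; window check -0.2 ≤ -0.10051 < 1.4 is true → IN Λ
[3] lift (8,3): star map gives 6.75736; window check -0.2 ≤ 6.75736 < 1.4 is false → out
[4] lift (2,3): star map gives 0.75736; window check -0.2 ≤ 0.75736 < 1.4 is true → IN Λ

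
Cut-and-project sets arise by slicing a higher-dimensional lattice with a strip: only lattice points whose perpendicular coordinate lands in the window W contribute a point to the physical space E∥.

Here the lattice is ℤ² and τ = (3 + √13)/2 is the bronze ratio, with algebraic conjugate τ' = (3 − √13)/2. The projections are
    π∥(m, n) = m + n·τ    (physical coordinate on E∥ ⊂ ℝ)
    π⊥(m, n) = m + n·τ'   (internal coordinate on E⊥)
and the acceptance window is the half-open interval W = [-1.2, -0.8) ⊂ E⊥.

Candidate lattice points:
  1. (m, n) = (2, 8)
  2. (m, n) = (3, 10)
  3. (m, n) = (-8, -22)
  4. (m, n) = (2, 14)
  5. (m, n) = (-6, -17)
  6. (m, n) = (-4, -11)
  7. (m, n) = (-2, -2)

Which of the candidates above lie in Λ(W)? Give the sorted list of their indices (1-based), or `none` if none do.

Numerically τ ≈ 3.302776 and τ' = −1/τ ≈ -0.302776.
[1] lift (2,8): star map gives -0.422205; window check -1.2 ≤ -0.422205 < -0.8 is false → out
[2] lift (3,10): star map gives -0.027756; window check -1.2 ≤ -0.027756 < -0.8 is false → out
[3] lift (-8,-22): star map gives -1.338936; window check -1.2 ≤ -1.338936 < -0.8 is false → out
[4] lift (2,14): star map gives -2.238859; window check -1.2 ≤ -2.238859 < -0.8 is false → out
[5] lift (-6,-17): star map gives -0.852814; window check -1.2 ≤ -0.852814 < -0.8 is true → IN Λ
[6] lift (-4,-11): star map gives -0.669468; window check -1.2 ≤ -0.669468 < -0.8 is false → out
[7] lift (-2,-2): star map gives -1.394449; window check -1.2 ≤ -1.394449 < -0.8 is false → out

5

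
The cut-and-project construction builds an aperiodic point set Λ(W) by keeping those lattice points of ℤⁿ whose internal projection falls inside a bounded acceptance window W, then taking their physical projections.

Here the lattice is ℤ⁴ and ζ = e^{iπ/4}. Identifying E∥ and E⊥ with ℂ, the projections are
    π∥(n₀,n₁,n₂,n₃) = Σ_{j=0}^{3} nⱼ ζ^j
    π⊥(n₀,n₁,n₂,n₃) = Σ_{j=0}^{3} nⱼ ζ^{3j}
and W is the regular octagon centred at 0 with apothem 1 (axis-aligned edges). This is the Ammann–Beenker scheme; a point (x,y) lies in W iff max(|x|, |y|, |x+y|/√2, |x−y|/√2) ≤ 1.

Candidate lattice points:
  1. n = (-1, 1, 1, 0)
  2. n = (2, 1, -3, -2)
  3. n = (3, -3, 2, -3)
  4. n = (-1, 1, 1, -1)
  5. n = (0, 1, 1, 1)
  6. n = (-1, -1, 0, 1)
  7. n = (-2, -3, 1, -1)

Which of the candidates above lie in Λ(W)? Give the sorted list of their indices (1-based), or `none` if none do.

Internal map: ζ^{3j} for j=0..3 gives (1,0), (−√2/2,√2/2), (0,−1), (√2/2,√2/2).
candidate 1: n = (-1, 1, 1, 0) → π⊥ ≈ (-1.707107, -0.292893); max(|x|,|y|,|x±y|/√2) = 1.707107 > 1 ⇒ ∉ W
candidate 2: n = (2, 1, -3, -2) → π⊥ ≈ (-0.121320, +2.292893); max(|x|,|y|,|x±y|/√2) = 2.292893 > 1 ⇒ ∉ W
candidate 3: n = (3, -3, 2, -3) → π⊥ ≈ (+3.000000, -6.242641); max(|x|,|y|,|x±y|/√2) = 6.535534 > 1 ⇒ ∉ W
candidate 4: n = (-1, 1, 1, -1) → π⊥ ≈ (-2.414214, -1.000000); max(|x|,|y|,|x±y|/√2) = 2.414214 > 1 ⇒ ∉ W
candidate 5: n = (0, 1, 1, 1) → π⊥ ≈ (+0.000000, +0.414214); max(|x|,|y|,|x±y|/√2) = 0.414214 ≤ 1 ⇒ ∈ W
candidate 6: n = (-1, -1, 0, 1) → π⊥ ≈ (+0.414214, +0.000000); max(|x|,|y|,|x±y|/√2) = 0.414214 ≤ 1 ⇒ ∈ W
candidate 7: n = (-2, -3, 1, -1) → π⊥ ≈ (-0.585786, -3.828427); max(|x|,|y|,|x±y|/√2) = 3.828427 > 1 ⇒ ∉ W

5, 6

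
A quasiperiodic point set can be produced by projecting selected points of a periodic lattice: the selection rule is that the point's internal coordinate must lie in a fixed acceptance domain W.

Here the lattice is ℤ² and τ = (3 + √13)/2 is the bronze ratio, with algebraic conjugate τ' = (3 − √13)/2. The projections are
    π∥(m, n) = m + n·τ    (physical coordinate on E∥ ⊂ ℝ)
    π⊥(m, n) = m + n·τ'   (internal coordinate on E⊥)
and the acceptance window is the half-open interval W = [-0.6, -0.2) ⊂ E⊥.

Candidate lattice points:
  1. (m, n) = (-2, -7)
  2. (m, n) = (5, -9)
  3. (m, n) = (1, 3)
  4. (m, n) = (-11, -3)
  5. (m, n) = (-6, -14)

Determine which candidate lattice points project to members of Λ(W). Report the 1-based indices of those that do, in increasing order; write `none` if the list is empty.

none

Numerically τ ≈ 3.302776 and τ' = −1/τ ≈ -0.302776.
#1 (-2,-7): internal coord -2 + (-7)·τ' = +0.119429; +0.119429 ∉ [-0.6, -0.2) → out
#2 (5,-9): internal coord 5 + (-9)·τ' = +7.724981; +7.724981 ∉ [-0.6, -0.2) → out
#3 (1,3): internal coord 1 + (3)·τ' = +0.091673; +0.091673 ∉ [-0.6, -0.2) → out
#4 (-11,-3): internal coord -11 + (-3)·τ' = -10.091673; -10.091673 ∉ [-0.6, -0.2) → out
#5 (-6,-14): internal coord -6 + (-14)·τ' = -1.761141; -1.761141 ∉ [-0.6, -0.2) → out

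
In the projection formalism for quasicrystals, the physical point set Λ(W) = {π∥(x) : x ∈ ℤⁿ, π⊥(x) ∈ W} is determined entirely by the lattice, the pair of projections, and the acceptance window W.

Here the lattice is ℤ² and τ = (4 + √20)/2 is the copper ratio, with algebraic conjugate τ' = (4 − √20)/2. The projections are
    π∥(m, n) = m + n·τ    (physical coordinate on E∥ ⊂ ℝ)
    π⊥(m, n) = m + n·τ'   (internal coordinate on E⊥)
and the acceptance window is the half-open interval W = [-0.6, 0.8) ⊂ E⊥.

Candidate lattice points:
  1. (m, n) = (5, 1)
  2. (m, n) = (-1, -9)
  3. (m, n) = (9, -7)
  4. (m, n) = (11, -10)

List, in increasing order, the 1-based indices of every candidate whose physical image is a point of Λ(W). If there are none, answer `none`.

Compute τ' = (4−√20)/2 = -0.23607, so π⊥(m,n) = m -0.23607·n.
#1 (5,1): internal coord 5 + (1)·τ' = +4.76393; +4.76393 ∉ [-0.6, 0.8) → out
#2 (-1,-9): internal coord -1 + (-9)·τ' = +1.12461; +1.12461 ∉ [-0.6, 0.8) → out
#3 (9,-7): internal coord 9 + (-7)·τ' = +10.65248; +10.65248 ∉ [-0.6, 0.8) → out
#4 (11,-10): internal coord 11 + (-10)·τ' = +13.36068; +13.36068 ∉ [-0.6, 0.8) → out

none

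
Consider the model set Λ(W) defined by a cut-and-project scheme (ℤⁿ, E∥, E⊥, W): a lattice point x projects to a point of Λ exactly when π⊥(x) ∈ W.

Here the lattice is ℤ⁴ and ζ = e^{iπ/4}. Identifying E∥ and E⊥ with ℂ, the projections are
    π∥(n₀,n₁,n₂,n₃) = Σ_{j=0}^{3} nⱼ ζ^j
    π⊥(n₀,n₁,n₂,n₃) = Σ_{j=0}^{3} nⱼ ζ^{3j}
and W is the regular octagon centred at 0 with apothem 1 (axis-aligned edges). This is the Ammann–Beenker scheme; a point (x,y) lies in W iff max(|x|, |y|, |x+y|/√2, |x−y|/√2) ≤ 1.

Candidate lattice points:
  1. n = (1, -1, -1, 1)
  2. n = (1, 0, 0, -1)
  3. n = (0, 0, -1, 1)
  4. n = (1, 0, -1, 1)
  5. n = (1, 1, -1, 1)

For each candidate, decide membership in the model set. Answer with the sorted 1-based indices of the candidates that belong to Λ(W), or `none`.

2

π⊥(n) = n₀ + n₁ζ³ + n₂ζ⁶ + n₃ζ⁹ where ζ = e^{iπ/4}.
#1 (1, -1, -1, 1): internal (2.414214, 1.000000); octagon support 2.414214 vs apothem 1 → ∉ W
#2 (1, 0, 0, -1): internal (0.292893, -0.707107); octagon support 0.707107 vs apothem 1 → ∈ W
#3 (0, 0, -1, 1): internal (0.707107, 1.707107); octagon support 1.707107 vs apothem 1 → ∉ W
#4 (1, 0, -1, 1): internal (1.707107, 1.707107); octagon support 2.414214 vs apothem 1 → ∉ W
#5 (1, 1, -1, 1): internal (1.000000, 2.414214); octagon support 2.414214 vs apothem 1 → ∉ W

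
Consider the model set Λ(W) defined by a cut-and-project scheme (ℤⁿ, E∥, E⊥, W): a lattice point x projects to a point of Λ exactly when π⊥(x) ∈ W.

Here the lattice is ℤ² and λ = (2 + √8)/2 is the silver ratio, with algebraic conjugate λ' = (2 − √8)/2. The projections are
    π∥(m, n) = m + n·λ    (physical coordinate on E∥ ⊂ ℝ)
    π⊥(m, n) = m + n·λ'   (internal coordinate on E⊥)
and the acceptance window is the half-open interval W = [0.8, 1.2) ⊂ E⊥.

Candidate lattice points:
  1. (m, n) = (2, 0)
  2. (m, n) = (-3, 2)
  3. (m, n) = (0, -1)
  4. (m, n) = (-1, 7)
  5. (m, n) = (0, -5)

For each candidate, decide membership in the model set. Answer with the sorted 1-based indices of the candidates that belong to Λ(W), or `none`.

none

Compute λ' = (2−√8)/2 = -0.4142, so π⊥(m,n) = m -0.4142·n.
[1] lift (2,0): star map gives 2.0000; window check 0.8 ≤ 2.0000 < 1.2 is false → out
[2] lift (-3,2): star map gives -3.8284; window check 0.8 ≤ -3.8284 < 1.2 is false → out
[3] lift (0,-1): star map gives 0.4142; window check 0.8 ≤ 0.4142 < 1.2 is false → out
[4] lift (-1,7): star map gives -3.8995; window check 0.8 ≤ -3.8995 < 1.2 is false → out
[5] lift (0,-5): star map gives 2.0711; window check 0.8 ≤ 2.0711 < 1.2 is false → out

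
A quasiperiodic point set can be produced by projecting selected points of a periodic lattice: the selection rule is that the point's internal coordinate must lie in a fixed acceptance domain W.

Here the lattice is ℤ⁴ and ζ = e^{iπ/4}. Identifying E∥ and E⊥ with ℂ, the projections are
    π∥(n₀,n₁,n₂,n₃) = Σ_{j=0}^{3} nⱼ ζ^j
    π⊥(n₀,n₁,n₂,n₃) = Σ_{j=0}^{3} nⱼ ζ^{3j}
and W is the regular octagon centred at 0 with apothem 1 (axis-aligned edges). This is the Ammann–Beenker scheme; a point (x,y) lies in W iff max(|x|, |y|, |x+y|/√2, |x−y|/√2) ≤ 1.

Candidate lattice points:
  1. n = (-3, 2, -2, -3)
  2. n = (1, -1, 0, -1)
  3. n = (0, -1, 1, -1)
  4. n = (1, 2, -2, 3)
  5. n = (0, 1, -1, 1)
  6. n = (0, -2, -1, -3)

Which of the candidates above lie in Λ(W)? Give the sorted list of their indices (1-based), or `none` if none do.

none

With ζ = e^{iπ/4} the internal vectors are ζ^0,ζ^3,ζ^6,ζ^9.
#1 (-3, 2, -2, -3): internal (-6.53553, 1.29289); octagon support 6.53553 vs apothem 1 → ∉ W
#2 (1, -1, 0, -1): internal (1.00000, -1.41421); octagon support 1.70711 vs apothem 1 → ∉ W
#3 (0, -1, 1, -1): internal (0.00000, -2.41421); octagon support 2.41421 vs apothem 1 → ∉ W
#4 (1, 2, -2, 3): internal (1.70711, 5.53553); octagon support 5.53553 vs apothem 1 → ∉ W
#5 (0, 1, -1, 1): internal (0.00000, 2.41421); octagon support 2.41421 vs apothem 1 → ∉ W
#6 (0, -2, -1, -3): internal (-0.70711, -2.53553); octagon support 2.53553 vs apothem 1 → ∉ W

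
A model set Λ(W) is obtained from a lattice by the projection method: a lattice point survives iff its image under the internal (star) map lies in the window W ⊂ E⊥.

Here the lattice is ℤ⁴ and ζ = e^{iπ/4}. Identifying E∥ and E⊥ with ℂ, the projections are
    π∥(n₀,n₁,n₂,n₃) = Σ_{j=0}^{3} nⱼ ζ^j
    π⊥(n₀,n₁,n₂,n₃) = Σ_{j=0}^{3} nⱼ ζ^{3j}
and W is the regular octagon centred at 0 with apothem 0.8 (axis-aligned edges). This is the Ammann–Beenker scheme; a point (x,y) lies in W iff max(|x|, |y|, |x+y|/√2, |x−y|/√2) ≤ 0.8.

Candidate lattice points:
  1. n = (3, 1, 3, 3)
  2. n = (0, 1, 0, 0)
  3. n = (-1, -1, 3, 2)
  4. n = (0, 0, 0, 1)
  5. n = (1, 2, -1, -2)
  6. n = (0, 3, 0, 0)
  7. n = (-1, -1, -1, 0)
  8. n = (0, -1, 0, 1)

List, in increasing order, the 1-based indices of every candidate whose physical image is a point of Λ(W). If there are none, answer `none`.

π⊥(n) = n₀ + n₁ζ³ + n₂ζ⁶ + n₃ζ⁹ where ζ = e^{iπ/4}.
#1 (3, 1, 3, 3): internal (4.414214, -0.171573); octagon support 4.414214 vs apothem 0.8 → ∉ W
#2 (0, 1, 0, 0): internal (-0.707107, 0.707107); octagon support 1.000000 vs apothem 0.8 → ∉ W
#3 (-1, -1, 3, 2): internal (1.121320, -2.292893); octagon support 2.414214 vs apothem 0.8 → ∉ W
#4 (0, 0, 0, 1): internal (0.707107, 0.707107); octagon support 1.000000 vs apothem 0.8 → ∉ W
#5 (1, 2, -1, -2): internal (-1.828427, 1.000000); octagon support 2.000000 vs apothem 0.8 → ∉ W
#6 (0, 3, 0, 0): internal (-2.121320, 2.121320); octagon support 3.000000 vs apothem 0.8 → ∉ W
#7 (-1, -1, -1, 0): internal (-0.292893, 0.292893); octagon support 0.414214 vs apothem 0.8 → ∈ W
#8 (0, -1, 0, 1): internal (1.414214, 0.000000); octagon support 1.414214 vs apothem 0.8 → ∉ W

7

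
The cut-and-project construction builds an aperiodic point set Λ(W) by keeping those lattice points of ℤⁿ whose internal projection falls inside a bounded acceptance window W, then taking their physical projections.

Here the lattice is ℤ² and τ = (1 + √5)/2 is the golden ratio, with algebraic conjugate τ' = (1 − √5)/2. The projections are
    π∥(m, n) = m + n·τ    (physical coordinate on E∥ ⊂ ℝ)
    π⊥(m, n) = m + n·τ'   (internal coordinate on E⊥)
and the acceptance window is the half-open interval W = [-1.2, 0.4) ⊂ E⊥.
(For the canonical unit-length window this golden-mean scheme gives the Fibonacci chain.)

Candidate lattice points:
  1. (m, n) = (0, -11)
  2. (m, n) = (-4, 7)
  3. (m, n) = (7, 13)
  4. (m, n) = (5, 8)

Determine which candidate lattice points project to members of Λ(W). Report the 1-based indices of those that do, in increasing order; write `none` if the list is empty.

τ' = (1−√5)/2 ≈ -0.61803.
#1 (0,-11): internal coord 0 + (-11)·τ' = +6.79837; +6.79837 ∉ [-1.2, 0.4) → out
#2 (-4,7): internal coord -4 + (7)·τ' = -8.32624; -8.32624 ∉ [-1.2, 0.4) → out
#3 (7,13): internal coord 7 + (13)·τ' = -1.03444; -1.03444 ∈ [-1.2, 0.4) → IN Λ
#4 (5,8): internal coord 5 + (8)·τ' = +0.05573; +0.05573 ∈ [-1.2, 0.4) → IN Λ

3, 4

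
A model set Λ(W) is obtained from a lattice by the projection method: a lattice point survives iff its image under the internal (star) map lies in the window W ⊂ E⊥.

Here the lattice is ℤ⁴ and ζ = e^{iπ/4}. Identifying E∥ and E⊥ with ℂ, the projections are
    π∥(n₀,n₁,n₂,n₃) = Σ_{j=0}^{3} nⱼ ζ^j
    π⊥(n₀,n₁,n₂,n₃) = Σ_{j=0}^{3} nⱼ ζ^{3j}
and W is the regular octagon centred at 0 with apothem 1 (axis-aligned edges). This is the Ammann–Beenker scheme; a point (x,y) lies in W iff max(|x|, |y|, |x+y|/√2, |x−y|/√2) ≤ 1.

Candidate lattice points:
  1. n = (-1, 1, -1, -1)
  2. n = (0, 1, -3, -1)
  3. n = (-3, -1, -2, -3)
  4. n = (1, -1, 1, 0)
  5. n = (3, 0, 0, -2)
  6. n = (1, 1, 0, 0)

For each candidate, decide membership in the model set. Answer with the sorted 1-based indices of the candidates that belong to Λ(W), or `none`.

With ζ = e^{iπ/4} the internal vectors are ζ^0,ζ^3,ζ^6,ζ^9.
#1 (-1, 1, -1, -1): internal (-2.4142, 1.0000); octagon support 2.4142 vs apothem 1 → ∉ W
#2 (0, 1, -3, -1): internal (-1.4142, 3.0000); octagon support 3.1213 vs apothem 1 → ∉ W
#3 (-3, -1, -2, -3): internal (-4.4142, -0.8284); octagon support 4.4142 vs apothem 1 → ∉ W
#4 (1, -1, 1, 0): internal (1.7071, -1.7071); octagon support 2.4142 vs apothem 1 → ∉ W
#5 (3, 0, 0, -2): internal (1.5858, -1.4142); octagon support 2.1213 vs apothem 1 → ∉ W
#6 (1, 1, 0, 0): internal (0.2929, 0.7071); octagon support 0.7071 vs apothem 1 → ∈ W

6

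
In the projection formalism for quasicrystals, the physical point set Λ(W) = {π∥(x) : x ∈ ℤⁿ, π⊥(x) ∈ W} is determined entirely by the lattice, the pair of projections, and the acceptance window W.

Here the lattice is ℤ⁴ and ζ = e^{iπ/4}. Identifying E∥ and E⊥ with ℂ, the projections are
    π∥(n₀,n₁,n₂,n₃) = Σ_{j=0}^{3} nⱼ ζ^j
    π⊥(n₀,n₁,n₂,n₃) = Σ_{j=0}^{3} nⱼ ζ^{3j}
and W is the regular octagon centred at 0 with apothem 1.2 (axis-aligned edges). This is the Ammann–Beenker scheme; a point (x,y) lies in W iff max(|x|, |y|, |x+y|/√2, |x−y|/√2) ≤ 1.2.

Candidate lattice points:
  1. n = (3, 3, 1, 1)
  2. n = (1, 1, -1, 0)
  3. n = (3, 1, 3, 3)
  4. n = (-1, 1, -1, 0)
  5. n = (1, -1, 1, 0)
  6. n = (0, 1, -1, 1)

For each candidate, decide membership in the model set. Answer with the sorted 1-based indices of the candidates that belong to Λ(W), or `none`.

none

Internal map: ζ^{3j} for j=0..3 gives (1,0), (−√2/2,√2/2), (0,−1), (√2/2,√2/2).
#1 (3, 3, 1, 1): internal (1.585786, 1.828427); octagon support 2.414214 vs apothem 1.2 → ∉ W
#2 (1, 1, -1, 0): internal (0.292893, 1.707107); octagon support 1.707107 vs apothem 1.2 → ∉ W
#3 (3, 1, 3, 3): internal (4.414214, -0.171573); octagon support 4.414214 vs apothem 1.2 → ∉ W
#4 (-1, 1, -1, 0): internal (-1.707107, 1.707107); octagon support 2.414214 vs apothem 1.2 → ∉ W
#5 (1, -1, 1, 0): internal (1.707107, -1.707107); octagon support 2.414214 vs apothem 1.2 → ∉ W
#6 (0, 1, -1, 1): internal (0.000000, 2.414214); octagon support 2.414214 vs apothem 1.2 → ∉ W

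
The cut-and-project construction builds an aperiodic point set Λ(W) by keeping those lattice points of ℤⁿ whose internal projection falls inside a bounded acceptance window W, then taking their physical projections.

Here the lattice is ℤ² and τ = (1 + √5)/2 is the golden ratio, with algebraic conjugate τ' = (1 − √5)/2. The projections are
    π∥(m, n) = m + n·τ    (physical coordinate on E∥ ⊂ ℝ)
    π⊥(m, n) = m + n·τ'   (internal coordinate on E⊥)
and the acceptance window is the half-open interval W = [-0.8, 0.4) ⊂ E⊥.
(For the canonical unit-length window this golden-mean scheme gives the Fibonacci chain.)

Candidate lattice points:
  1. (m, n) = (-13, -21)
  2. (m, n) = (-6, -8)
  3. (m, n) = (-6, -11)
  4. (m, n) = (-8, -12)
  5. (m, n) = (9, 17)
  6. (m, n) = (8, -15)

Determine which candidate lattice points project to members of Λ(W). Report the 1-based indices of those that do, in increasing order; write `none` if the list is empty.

1, 4

Numerically τ ≈ 1.61803 and τ' = −1/τ ≈ -0.61803.
#1 (-13,-21): internal coord -13 + (-21)·τ' = -0.02129; -0.02129 ∈ [-0.8, 0.4) → IN Λ
#2 (-6,-8): internal coord -6 + (-8)·τ' = -1.05573; -1.05573 ∉ [-0.8, 0.4) → out
#3 (-6,-11): internal coord -6 + (-11)·τ' = +0.79837; +0.79837 ∉ [-0.8, 0.4) → out
#4 (-8,-12): internal coord -8 + (-12)·τ' = -0.58359; -0.58359 ∈ [-0.8, 0.4) → IN Λ
#5 (9,17): internal coord 9 + (17)·τ' = -1.50658; -1.50658 ∉ [-0.8, 0.4) → out
#6 (8,-15): internal coord 8 + (-15)·τ' = +17.27051; +17.27051 ∉ [-0.8, 0.4) → out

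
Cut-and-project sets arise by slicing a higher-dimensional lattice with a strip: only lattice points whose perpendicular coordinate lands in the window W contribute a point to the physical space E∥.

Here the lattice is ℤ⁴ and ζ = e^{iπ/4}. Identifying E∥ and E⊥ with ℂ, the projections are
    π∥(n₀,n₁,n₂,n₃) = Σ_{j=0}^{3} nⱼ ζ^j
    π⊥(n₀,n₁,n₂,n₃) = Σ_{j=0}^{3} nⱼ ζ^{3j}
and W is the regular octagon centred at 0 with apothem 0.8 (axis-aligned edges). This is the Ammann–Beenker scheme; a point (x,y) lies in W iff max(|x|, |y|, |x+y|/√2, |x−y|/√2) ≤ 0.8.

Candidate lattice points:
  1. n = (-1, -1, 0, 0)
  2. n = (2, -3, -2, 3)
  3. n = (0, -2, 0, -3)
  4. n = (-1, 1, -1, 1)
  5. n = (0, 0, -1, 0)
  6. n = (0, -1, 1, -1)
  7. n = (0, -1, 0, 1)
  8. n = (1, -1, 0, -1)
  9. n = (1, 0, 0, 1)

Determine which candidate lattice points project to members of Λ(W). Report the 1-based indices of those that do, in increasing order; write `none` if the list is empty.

1

Internal map: ζ^{3j} for j=0..3 gives (1,0), (−√2/2,√2/2), (0,−1), (√2/2,√2/2).
#1 (-1, -1, 0, 0): internal (-0.292893, -0.707107); octagon support 0.707107 vs apothem 0.8 → ∈ W
#2 (2, -3, -2, 3): internal (6.242641, 2.000000); octagon support 6.242641 vs apothem 0.8 → ∉ W
#3 (0, -2, 0, -3): internal (-0.707107, -3.535534); octagon support 3.535534 vs apothem 0.8 → ∉ W
#4 (-1, 1, -1, 1): internal (-1.000000, 2.414214); octagon support 2.414214 vs apothem 0.8 → ∉ W
#5 (0, 0, -1, 0): internal (0.000000, 1.000000); octagon support 1.000000 vs apothem 0.8 → ∉ W
#6 (0, -1, 1, -1): internal (0.000000, -2.414214); octagon support 2.414214 vs apothem 0.8 → ∉ W
#7 (0, -1, 0, 1): internal (1.414214, 0.000000); octagon support 1.414214 vs apothem 0.8 → ∉ W
#8 (1, -1, 0, -1): internal (1.000000, -1.414214); octagon support 1.707107 vs apothem 0.8 → ∉ W
#9 (1, 0, 0, 1): internal (1.707107, 0.707107); octagon support 1.707107 vs apothem 0.8 → ∉ W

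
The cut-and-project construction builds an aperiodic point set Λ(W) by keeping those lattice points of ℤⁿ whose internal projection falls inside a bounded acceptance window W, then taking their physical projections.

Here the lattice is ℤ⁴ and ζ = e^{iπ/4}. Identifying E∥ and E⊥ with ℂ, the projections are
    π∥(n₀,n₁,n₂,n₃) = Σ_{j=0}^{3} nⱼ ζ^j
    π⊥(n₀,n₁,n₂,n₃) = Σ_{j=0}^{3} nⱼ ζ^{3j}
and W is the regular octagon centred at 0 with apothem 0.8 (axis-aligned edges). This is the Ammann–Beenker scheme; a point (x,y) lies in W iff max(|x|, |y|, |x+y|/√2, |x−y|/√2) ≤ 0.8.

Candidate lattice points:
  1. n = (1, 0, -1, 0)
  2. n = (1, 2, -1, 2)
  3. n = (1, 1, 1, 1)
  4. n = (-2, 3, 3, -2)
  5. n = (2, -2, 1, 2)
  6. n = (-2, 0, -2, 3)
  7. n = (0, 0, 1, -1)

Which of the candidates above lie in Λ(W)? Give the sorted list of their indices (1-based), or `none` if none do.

none

π⊥(n) = n₀ + n₁ζ³ + n₂ζ⁶ + n₃ζ⁹ where ζ = e^{iπ/4}.
#1 (1, 0, -1, 0): internal (1.000000, 1.000000); octagon support 1.414214 vs apothem 0.8 → ∉ W
#2 (1, 2, -1, 2): internal (1.000000, 3.828427); octagon support 3.828427 vs apothem 0.8 → ∉ W
#3 (1, 1, 1, 1): internal (1.000000, 0.414214); octagon support 1.000000 vs apothem 0.8 → ∉ W
#4 (-2, 3, 3, -2): internal (-5.535534, -2.292893); octagon support 5.535534 vs apothem 0.8 → ∉ W
#5 (2, -2, 1, 2): internal (4.828427, -1.000000); octagon support 4.828427 vs apothem 0.8 → ∉ W
#6 (-2, 0, -2, 3): internal (0.121320, 4.121320); octagon support 4.121320 vs apothem 0.8 → ∉ W
#7 (0, 0, 1, -1): internal (-0.707107, -1.707107); octagon support 1.707107 vs apothem 0.8 → ∉ W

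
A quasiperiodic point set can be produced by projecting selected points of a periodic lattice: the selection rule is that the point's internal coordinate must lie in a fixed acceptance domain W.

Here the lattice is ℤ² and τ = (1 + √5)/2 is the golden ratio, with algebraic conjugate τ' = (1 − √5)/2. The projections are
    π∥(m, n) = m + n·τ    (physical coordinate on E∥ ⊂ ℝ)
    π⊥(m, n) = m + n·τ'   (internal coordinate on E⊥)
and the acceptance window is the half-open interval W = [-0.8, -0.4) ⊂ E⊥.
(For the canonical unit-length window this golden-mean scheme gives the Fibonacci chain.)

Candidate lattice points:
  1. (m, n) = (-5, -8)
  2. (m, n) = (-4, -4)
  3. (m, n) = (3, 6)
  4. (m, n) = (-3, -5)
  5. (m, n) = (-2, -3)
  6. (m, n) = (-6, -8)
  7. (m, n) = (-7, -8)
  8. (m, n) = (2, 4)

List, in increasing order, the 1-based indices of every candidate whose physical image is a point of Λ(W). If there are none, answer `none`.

3, 8

τ' = (1−√5)/2 ≈ -0.6180.
candidate 1: (m,n)=(-5,-8) → π∥ = -5-8·τ ≈ -17.9443, π⊥ = -5-8·τ' ≈ -0.0557 ∉ [-0.8, -0.4) ⇒ out
candidate 2: (m,n)=(-4,-4) → π∥ = -4-4·τ ≈ -10.4721, π⊥ = -4-4·τ' ≈ -1.5279 ∉ [-0.8, -0.4) ⇒ out
candidate 3: (m,n)=(3,6) → π∥ = 3+6·τ ≈ 12.7082, π⊥ = 3+6·τ' ≈ -0.7082 ∈ [-0.8, -0.4) ⇒ IN Λ
candidate 4: (m,n)=(-3,-5) → π∥ = -3-5·τ ≈ -11.0902, π⊥ = -3-5·τ' ≈ 0.0902 ∉ [-0.8, -0.4) ⇒ out
candidate 5: (m,n)=(-2,-3) → π∥ = -2-3·τ ≈ -6.8541, π⊥ = -2-3·τ' ≈ -0.1459 ∉ [-0.8, -0.4) ⇒ out
candidate 6: (m,n)=(-6,-8) → π∥ = -6-8·τ ≈ -18.9443, π⊥ = -6-8·τ' ≈ -1.0557 ∉ [-0.8, -0.4) ⇒ out
candidate 7: (m,n)=(-7,-8) → π∥ = -7-8·τ ≈ -19.9443, π⊥ = -7-8·τ' ≈ -2.0557 ∉ [-0.8, -0.4) ⇒ out
candidate 8: (m,n)=(2,4) → π∥ = 2+4·τ ≈ 8.4721, π⊥ = 2+4·τ' ≈ -0.4721 ∈ [-0.8, -0.4) ⇒ IN Λ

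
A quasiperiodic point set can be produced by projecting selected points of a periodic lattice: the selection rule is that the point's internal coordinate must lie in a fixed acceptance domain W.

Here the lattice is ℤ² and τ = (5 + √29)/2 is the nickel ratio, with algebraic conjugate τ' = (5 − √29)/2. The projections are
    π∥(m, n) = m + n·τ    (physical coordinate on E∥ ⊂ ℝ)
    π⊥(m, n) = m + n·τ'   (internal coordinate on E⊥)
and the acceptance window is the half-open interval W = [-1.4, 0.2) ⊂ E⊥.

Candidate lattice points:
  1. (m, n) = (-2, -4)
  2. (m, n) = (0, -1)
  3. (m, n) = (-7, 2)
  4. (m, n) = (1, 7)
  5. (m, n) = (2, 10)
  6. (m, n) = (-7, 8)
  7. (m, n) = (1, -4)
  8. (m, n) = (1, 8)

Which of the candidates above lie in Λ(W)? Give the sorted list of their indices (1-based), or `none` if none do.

1, 2, 4, 5, 8

Compute τ' = (5−√29)/2 = -0.19258, so π⊥(m,n) = m -0.19258·n.
[1] lift (-2,-4): star map gives -1.22967; window check -1.4 ≤ -1.22967 < 0.2 is true → IN Λ
[2] lift (0,-1): star map gives 0.19258; window check -1.4 ≤ 0.19258 < 0.2 is true → IN Λ
[3] lift (-7,2): star map gives -7.38516; window check -1.4 ≤ -7.38516 < 0.2 is false → out
[4] lift (1,7): star map gives -0.34808; window check -1.4 ≤ -0.34808 < 0.2 is true → IN Λ
[5] lift (2,10): star map gives 0.07418; window check -1.4 ≤ 0.07418 < 0.2 is true → IN Λ
[6] lift (-7,8): star map gives -8.54066; window check -1.4 ≤ -8.54066 < 0.2 is false → out
[7] lift (1,-4): star map gives 1.77033; window check -1.4 ≤ 1.77033 < 0.2 is false → out
[8] lift (1,8): star map gives -0.54066; window check -1.4 ≤ -0.54066 < 0.2 is true → IN Λ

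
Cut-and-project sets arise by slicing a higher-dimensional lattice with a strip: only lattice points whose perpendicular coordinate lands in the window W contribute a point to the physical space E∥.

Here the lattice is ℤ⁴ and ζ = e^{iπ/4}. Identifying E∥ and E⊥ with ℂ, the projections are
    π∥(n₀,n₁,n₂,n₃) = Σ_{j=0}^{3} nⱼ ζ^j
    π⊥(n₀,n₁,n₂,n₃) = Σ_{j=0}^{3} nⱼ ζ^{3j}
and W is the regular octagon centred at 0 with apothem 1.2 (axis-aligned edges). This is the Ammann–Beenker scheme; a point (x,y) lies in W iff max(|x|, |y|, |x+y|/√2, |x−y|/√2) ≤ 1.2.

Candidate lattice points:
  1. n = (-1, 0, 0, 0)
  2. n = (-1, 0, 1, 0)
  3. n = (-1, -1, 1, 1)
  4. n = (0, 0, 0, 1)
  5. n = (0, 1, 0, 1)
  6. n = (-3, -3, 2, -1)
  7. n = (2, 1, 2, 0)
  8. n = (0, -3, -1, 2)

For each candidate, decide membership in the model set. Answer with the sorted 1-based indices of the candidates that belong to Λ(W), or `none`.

1, 3, 4

Internal map: ζ^{3j} for j=0..3 gives (1,0), (−√2/2,√2/2), (0,−1), (√2/2,√2/2).
candidate 1: n = (-1, 0, 0, 0) → π⊥ ≈ (-1.00000, +0.00000); max(|x|,|y|,|x±y|/√2) = 1.00000 ≤ 1.2 ⇒ ∈ W
candidate 2: n = (-1, 0, 1, 0) → π⊥ ≈ (-1.00000, -1.00000); max(|x|,|y|,|x±y|/√2) = 1.41421 > 1.2 ⇒ ∉ W
candidate 3: n = (-1, -1, 1, 1) → π⊥ ≈ (+0.41421, -1.00000); max(|x|,|y|,|x±y|/√2) = 1.00000 ≤ 1.2 ⇒ ∈ W
candidate 4: n = (0, 0, 0, 1) → π⊥ ≈ (+0.70711, +0.70711); max(|x|,|y|,|x±y|/√2) = 1.00000 ≤ 1.2 ⇒ ∈ W
candidate 5: n = (0, 1, 0, 1) → π⊥ ≈ (+0.00000, +1.41421); max(|x|,|y|,|x±y|/√2) = 1.41421 > 1.2 ⇒ ∉ W
candidate 6: n = (-3, -3, 2, -1) → π⊥ ≈ (-1.58579, -4.82843); max(|x|,|y|,|x±y|/√2) = 4.82843 > 1.2 ⇒ ∉ W
candidate 7: n = (2, 1, 2, 0) → π⊥ ≈ (+1.29289, -1.29289); max(|x|,|y|,|x±y|/√2) = 1.82843 > 1.2 ⇒ ∉ W
candidate 8: n = (0, -3, -1, 2) → π⊥ ≈ (+3.53553, +0.29289); max(|x|,|y|,|x±y|/√2) = 3.53553 > 1.2 ⇒ ∉ W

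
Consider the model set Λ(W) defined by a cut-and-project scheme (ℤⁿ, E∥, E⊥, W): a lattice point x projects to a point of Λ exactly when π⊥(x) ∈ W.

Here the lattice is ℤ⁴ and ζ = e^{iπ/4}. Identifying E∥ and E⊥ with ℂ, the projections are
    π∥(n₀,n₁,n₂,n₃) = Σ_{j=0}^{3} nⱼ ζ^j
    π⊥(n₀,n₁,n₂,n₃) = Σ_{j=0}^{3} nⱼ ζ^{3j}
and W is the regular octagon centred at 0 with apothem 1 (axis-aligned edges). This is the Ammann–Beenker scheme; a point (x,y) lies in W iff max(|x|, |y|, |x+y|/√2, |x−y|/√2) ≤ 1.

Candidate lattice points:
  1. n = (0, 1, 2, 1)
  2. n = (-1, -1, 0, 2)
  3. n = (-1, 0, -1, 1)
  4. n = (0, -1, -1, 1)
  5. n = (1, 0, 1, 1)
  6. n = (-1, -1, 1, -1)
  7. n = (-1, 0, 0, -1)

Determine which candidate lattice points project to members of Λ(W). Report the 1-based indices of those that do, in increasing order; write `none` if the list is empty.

π⊥(n) = n₀ + n₁ζ³ + n₂ζ⁶ + n₃ζ⁹ where ζ = e^{iπ/4}.
candidate 1: n = (0, 1, 2, 1) → π⊥ ≈ (+0.000000, -0.585786); max(|x|,|y|,|x±y|/√2) = 0.585786 ≤ 1 ⇒ ∈ W
candidate 2: n = (-1, -1, 0, 2) → π⊥ ≈ (+1.121320, +0.707107); max(|x|,|y|,|x±y|/√2) = 1.292893 > 1 ⇒ ∉ W
candidate 3: n = (-1, 0, -1, 1) → π⊥ ≈ (-0.292893, +1.707107); max(|x|,|y|,|x±y|/√2) = 1.707107 > 1 ⇒ ∉ W
candidate 4: n = (0, -1, -1, 1) → π⊥ ≈ (+1.414214, +1.000000); max(|x|,|y|,|x±y|/√2) = 1.707107 > 1 ⇒ ∉ W
candidate 5: n = (1, 0, 1, 1) → π⊥ ≈ (+1.707107, -0.292893); max(|x|,|y|,|x±y|/√2) = 1.707107 > 1 ⇒ ∉ W
candidate 6: n = (-1, -1, 1, -1) → π⊥ ≈ (-1.000000, -2.414214); max(|x|,|y|,|x±y|/√2) = 2.414214 > 1 ⇒ ∉ W
candidate 7: n = (-1, 0, 0, -1) → π⊥ ≈ (-1.707107, -0.707107); max(|x|,|y|,|x±y|/√2) = 1.707107 > 1 ⇒ ∉ W

1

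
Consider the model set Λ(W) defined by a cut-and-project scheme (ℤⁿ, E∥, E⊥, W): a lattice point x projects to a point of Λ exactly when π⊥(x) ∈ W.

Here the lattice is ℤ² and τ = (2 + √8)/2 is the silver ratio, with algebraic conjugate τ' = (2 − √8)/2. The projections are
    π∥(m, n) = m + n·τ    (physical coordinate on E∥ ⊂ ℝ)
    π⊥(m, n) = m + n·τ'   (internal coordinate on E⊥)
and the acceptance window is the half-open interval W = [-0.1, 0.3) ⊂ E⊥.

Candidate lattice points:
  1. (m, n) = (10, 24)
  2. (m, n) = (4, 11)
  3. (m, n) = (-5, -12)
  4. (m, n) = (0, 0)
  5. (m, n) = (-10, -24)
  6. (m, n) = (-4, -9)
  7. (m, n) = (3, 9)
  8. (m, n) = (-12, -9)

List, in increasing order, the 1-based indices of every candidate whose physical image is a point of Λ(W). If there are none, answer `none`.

1, 3, 4, 5

τ' = (2−√8)/2 ≈ -0.414214.
candidate 1: (m,n)=(10,24) → π∥ = 10+24·τ ≈ 67.941125, π⊥ = 10+24·τ' ≈ 0.058875 ∈ [-0.1, 0.3) ⇒ IN Λ
candidate 2: (m,n)=(4,11) → π∥ = 4+11·τ ≈ 30.556349, π⊥ = 4+11·τ' ≈ -0.556349 ∉ [-0.1, 0.3) ⇒ out
candidate 3: (m,n)=(-5,-12) → π∥ = -5-12·τ ≈ -33.970563, π⊥ = -5-12·τ' ≈ -0.029437 ∈ [-0.1, 0.3) ⇒ IN Λ
candidate 4: (m,n)=(0,0) → π∥ = 0+0·τ ≈ 0.000000, π⊥ = 0+0·τ' ≈ 0.000000 ∈ [-0.1, 0.3) ⇒ IN Λ
candidate 5: (m,n)=(-10,-24) → π∥ = -10-24·τ ≈ -67.941125, π⊥ = -10-24·τ' ≈ -0.058875 ∈ [-0.1, 0.3) ⇒ IN Λ
candidate 6: (m,n)=(-4,-9) → π∥ = -4-9·τ ≈ -25.727922, π⊥ = -4-9·τ' ≈ -0.272078 ∉ [-0.1, 0.3) ⇒ out
candidate 7: (m,n)=(3,9) → π∥ = 3+9·τ ≈ 24.727922, π⊥ = 3+9·τ' ≈ -0.727922 ∉ [-0.1, 0.3) ⇒ out
candidate 8: (m,n)=(-12,-9) → π∥ = -12-9·τ ≈ -33.727922, π⊥ = -12-9·τ' ≈ -8.272078 ∉ [-0.1, 0.3) ⇒ out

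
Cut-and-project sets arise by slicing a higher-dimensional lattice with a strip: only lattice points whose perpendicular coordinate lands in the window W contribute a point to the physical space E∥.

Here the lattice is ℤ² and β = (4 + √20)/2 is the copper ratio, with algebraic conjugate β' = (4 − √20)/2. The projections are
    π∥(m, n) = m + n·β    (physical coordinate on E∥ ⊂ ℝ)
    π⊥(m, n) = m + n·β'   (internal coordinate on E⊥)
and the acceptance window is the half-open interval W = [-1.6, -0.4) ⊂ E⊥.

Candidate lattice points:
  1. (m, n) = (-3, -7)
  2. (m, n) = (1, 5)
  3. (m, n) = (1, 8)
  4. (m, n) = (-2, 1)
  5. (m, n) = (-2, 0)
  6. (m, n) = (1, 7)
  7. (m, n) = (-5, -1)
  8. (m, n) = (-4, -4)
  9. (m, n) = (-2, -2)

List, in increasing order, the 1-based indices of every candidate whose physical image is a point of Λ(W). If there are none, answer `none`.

Compute β' = (4−√20)/2 = -0.236068, so π⊥(m,n) = m -0.236068·n.
candidate 1: (m,n)=(-3,-7) → π∥ = -3-7·β ≈ -32.652476, π⊥ = -3-7·β' ≈ -1.347524 ∈ [-1.6, -0.4) ⇒ IN Λ
candidate 2: (m,n)=(1,5) → π∥ = 1+5·β ≈ 22.180340, π⊥ = 1+5·β' ≈ -0.180340 ∉ [-1.6, -0.4) ⇒ out
candidate 3: (m,n)=(1,8) → π∥ = 1+8·β ≈ 34.888544, π⊥ = 1+8·β' ≈ -0.888544 ∈ [-1.6, -0.4) ⇒ IN Λ
candidate 4: (m,n)=(-2,1) → π∥ = -2+1·β ≈ 2.236068, π⊥ = -2+1·β' ≈ -2.236068 ∉ [-1.6, -0.4) ⇒ out
candidate 5: (m,n)=(-2,0) → π∥ = -2+0·β ≈ -2.000000, π⊥ = -2+0·β' ≈ -2.000000 ∉ [-1.6, -0.4) ⇒ out
candidate 6: (m,n)=(1,7) → π∥ = 1+7·β ≈ 30.652476, π⊥ = 1+7·β' ≈ -0.652476 ∈ [-1.6, -0.4) ⇒ IN Λ
candidate 7: (m,n)=(-5,-1) → π∥ = -5-1·β ≈ -9.236068, π⊥ = -5-1·β' ≈ -4.763932 ∉ [-1.6, -0.4) ⇒ out
candidate 8: (m,n)=(-4,-4) → π∥ = -4-4·β ≈ -20.944272, π⊥ = -4-4·β' ≈ -3.055728 ∉ [-1.6, -0.4) ⇒ out
candidate 9: (m,n)=(-2,-2) → π∥ = -2-2·β ≈ -10.472136, π⊥ = -2-2·β' ≈ -1.527864 ∈ [-1.6, -0.4) ⇒ IN Λ

1, 3, 6, 9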